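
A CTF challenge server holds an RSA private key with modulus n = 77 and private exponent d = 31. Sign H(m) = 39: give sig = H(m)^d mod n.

39

(H(m))^2 ≡ 39^2 = 1521 ≡ 58
(H(m))^4 ≡ 58^2 = 3364 ≡ 53
(H(m))^8 ≡ 53^2 = 2809 ≡ 37
(H(m))^16 ≡ 37^2 = 1369 ≡ 60
31 = 16 + 8 + 4 + 2 + 1, so (H(m))^31 ≡ 60·37·53·58·39 ≡ 39 (mod 77)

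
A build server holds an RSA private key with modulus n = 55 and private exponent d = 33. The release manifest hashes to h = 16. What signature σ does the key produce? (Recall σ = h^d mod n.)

26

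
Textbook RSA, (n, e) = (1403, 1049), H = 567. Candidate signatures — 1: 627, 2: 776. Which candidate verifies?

2

Candidate 1: 627^2 = 393129 ≡ 289; 627^4 ≡ 289^2 = 83521 ≡ 744; 627^8 ≡ 744^2 = 553536 ≡ 754; 627^16 ≡ 754^2 = 568516 ≡ 301; 627^32 ≡ 301^2 = 90601 ≡ 809; 627^64 ≡ 809^2 = 654481 ≡ 683; 627^128 ≡ 683^2 = 466489 ≡ 693; 627^256 ≡ 693^2 = 480249 ≡ 423; 627^512 ≡ 423^2 = 178929 ≡ 748; 627^1024 ≡ 748^2 = 559504 ≡ 1110; 1049 = 1024 + 16 + 8 + 1, so 627^1049 ≡ 1110·301·754·627 ≡ 836 (mod 1403)
Candidate 2: 776^2 = 602176 ≡ 289; 776^4 ≡ 289^2 = 83521 ≡ 744; 776^8 ≡ 744^2 = 553536 ≡ 754; 776^16 ≡ 754^2 = 568516 ≡ 301; 776^32 ≡ 301^2 = 90601 ≡ 809; 776^64 ≡ 809^2 = 654481 ≡ 683; 776^128 ≡ 683^2 = 466489 ≡ 693; 776^256 ≡ 693^2 = 480249 ≡ 423; 776^512 ≡ 423^2 = 178929 ≡ 748; 776^1024 ≡ 748^2 = 559504 ≡ 1110; 1049 = 1024 + 16 + 8 + 1, so 776^1049 ≡ 1110·301·754·776 ≡ 567 (mod 1403)
  → matches H = 567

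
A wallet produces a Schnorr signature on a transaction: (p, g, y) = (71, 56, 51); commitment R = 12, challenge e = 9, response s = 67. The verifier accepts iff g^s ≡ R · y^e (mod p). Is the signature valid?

valid

g^s mod p:
Squares mod 71: 56^1≡56, 56^2≡12, 56^4≡2, 56^8≡4, 56^16≡16, 56^32≡43, 56^64≡3
67 = 64 + 2 + 1, so 56^67 ≡ 3·12·56 ≡ 28 (mod 71)
R · y^e mod p:
Squares mod 71: 51^1≡51, 51^2≡45, 51^4≡37, 51^8≡20
9 = 8 + 1, so 51^9 ≡ 20·51 ≡ 26 (mod 71)
12·26 = 312 ≡ 28 (mod 71)
28 ≡ 28 (mod 71); signature holds.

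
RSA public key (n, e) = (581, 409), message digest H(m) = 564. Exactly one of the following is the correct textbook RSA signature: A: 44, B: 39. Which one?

B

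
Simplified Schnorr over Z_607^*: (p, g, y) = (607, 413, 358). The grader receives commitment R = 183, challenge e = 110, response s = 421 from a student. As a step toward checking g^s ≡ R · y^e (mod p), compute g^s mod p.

413^421 mod 607 = 463

463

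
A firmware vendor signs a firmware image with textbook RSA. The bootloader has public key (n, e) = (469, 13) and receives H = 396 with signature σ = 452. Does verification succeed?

σ^2 ≡ 452^2 = 204304 ≡ 289
σ^4 ≡ 289^2 = 83521 ≡ 39
σ^8 ≡ 39^2 = 1521 ≡ 114
13 = 8 + 4 + 1, so σ^13 ≡ 114·39·452 ≡ 396 (mod 469)
396 = H, so the signature checks out.

passes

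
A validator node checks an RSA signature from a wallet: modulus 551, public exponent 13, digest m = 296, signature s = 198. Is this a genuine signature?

forged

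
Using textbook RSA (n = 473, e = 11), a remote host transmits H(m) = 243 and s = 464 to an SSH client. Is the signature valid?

invalid

s^11 mod 473 = 46
The recovered value 46 does not match the digest 243.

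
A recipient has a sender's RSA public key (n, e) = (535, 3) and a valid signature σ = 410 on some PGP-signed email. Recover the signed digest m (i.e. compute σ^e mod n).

Squares mod 535: σ^1≡410, σ^2≡110
3 = 2 + 1, so σ^3 ≡ 110·410 ≡ 160 (mod 535)

160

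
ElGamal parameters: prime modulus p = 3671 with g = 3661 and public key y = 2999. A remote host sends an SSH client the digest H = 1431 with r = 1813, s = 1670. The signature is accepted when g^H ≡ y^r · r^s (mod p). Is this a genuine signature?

Left side g^H mod p:
Squares mod 3671: 3661^1≡3661, 3661^2≡100, 3661^4≡2658, 3661^8≡1960, 3661^16≡1734, 3661^32≡207, 3661^64≡2468, 3661^128≡835, 3661^256≡3406, 3661^512≡476, 3661^1024≡2645
1431 = 1024 + 256 + 128 + 16 + 4 + 2 + 1, so 3661^1431 ≡ 2645·3406·835·1734·2658·100·3661 ≡ 3017 (mod 3671)
Right side y^r · r^s mod p:
Squares mod 3671: 2999^1≡2999, 2999^2≡51, 2999^4≡2601, 2999^8≡3219, 2999^16≡2399, 2999^32≡2744, 2999^64≡315, 2999^128≡108, 2999^256≡651, 2999^512≡1636, 2999^1024≡337
1813 = 1024 + 512 + 256 + 16 + 4 + 1, so 2999^1813 ≡ 337·1636·651·2399·2601·2999 ≡ 3064 (mod 3671)
Squares mod 3671: 1813^1≡1813, 1813^2≡1424, 1813^4≡1384, 1813^8≡2865, 1813^16≡3540, 1813^32≡2477, 1813^64≡1288, 1813^128≡3323, 1813^256≡3632, 1813^512≡1521, 1813^1024≡711
1670 = 1024 + 512 + 128 + 4 + 2, so 1813^1670 ≡ 711·1521·3323·1384·1424 ≡ 3219 (mod 3671)
3064·3219 = 9863016 ≡ 2710 (mod 3671)
3017 ≠ 2710, so verification fails.

forged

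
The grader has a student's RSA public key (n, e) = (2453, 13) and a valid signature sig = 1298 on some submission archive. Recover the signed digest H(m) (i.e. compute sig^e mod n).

Squares mod 2453: sig^1≡1298, sig^2≡2046, sig^4≡1298, sig^8≡2046
13 = 8 + 4 + 1, so sig^13 ≡ 2046·1298·1298 ≡ 1298 (mod 2453)

1298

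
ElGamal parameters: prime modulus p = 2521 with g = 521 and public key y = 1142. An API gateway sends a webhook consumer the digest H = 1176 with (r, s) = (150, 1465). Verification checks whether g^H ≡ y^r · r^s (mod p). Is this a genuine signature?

forged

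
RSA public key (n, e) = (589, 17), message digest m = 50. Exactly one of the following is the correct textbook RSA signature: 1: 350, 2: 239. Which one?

1

Candidate 1: 350^17 mod 589 = 50
  → matches m = 50
Candidate 2: 239^17 mod 589 = 539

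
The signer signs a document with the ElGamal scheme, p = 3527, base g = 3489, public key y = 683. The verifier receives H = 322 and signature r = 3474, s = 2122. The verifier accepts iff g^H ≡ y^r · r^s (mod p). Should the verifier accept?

Left side g^H mod p:
3489^322 mod 3527 = 62
Right side y^r · r^s mod p:
683^3474 mod 3527 = 1964
3474^2122 mod 3527 = 1390
1964·1390 = 2729960 ≡ 62 (mod 3527)
62 ≡ 62 (mod 3527), so the signature is genuine.

accept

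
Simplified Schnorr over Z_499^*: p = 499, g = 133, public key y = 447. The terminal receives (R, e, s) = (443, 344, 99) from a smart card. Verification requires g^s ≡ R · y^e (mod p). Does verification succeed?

fails

g^s mod p:
133^2 = 17689 ≡ 224
133^4 ≡ 224^2 = 50176 ≡ 276
133^8 ≡ 276^2 = 76176 ≡ 328
133^16 ≡ 328^2 = 107584 ≡ 299
133^32 ≡ 299^2 = 89401 ≡ 80
133^64 ≡ 80^2 = 6400 ≡ 412
99 = 64 + 32 + 2 + 1, so 133^99 ≡ 412·80·224·133 ≡ 144 (mod 499)
R · y^e mod p:
447^2 = 199809 ≡ 209
447^4 ≡ 209^2 = 43681 ≡ 268
447^8 ≡ 268^2 = 71824 ≡ 467
447^16 ≡ 467^2 = 218089 ≡ 26
447^32 ≡ 26^2 = 676 ≡ 177
447^64 ≡ 177^2 = 31329 ≡ 391
447^128 ≡ 391^2 = 152881 ≡ 187
447^256 ≡ 187^2 = 34969 ≡ 39
344 = 256 + 64 + 16 + 8, so 447^344 ≡ 39·391·26·467 ≡ 406 (mod 499)
443·406 = 179858 ≡ 218 (mod 499)
144 ≠ 218; the check fails.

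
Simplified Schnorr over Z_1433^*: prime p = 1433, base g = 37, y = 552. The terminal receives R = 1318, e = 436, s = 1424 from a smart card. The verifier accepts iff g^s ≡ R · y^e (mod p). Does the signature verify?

verifies

g^s mod p:
Squares mod 1433: 37^1≡37, 37^2≡1369, 37^4≡1230, 37^8≡1085, 37^16≡732, 37^32≡1315, 37^64≡1027, 37^128≡41, 37^256≡248, 37^512≡1318, 37^1024≡328
1424 = 1024 + 256 + 128 + 16, so 37^1424 ≡ 328·248·41·732 ≡ 70 (mod 1433)
R · y^e mod p:
Squares mod 1433: 552^1≡552, 552^2≡908, 552^4≡489, 552^8≡1243, 552^16≡275, 552^32≡1109, 552^64≡367, 552^128≡1420, 552^256≡169
436 = 256 + 128 + 32 + 16 + 4, so 552^436 ≡ 169·1420·1109·275·489 ≡ 124 (mod 1433)
1318·124 = 163432 ≡ 70 (mod 1433)
70 ≡ 70 (mod 1433); signature holds.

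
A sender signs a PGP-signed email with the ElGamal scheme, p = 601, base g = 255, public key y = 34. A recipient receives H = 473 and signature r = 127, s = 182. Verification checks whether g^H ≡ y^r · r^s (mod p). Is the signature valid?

invalid

Left side g^H mod p:
Squares mod 601: 255^1≡255, 255^2≡117, 255^4≡467, 255^8≡527, 255^16≡67, 255^32≡282, 255^64≡192, 255^128≡203, 255^256≡341
473 = 256 + 128 + 64 + 16 + 8 + 1, so 255^473 ≡ 341·203·192·67·527·255 ≡ 321 (mod 601)
Right side y^r · r^s mod p:
Squares mod 601: 34^1≡34, 34^2≡555, 34^4≡313, 34^8≡6, 34^16≡36, 34^32≡94, 34^64≡422
127 = 64 + 32 + 16 + 8 + 4 + 2 + 1, so 34^127 ≡ 422·94·36·6·313·555·34 ≡ 253 (mod 601)
Squares mod 601: 127^1≡127, 127^2≡503, 127^4≡589, 127^8≡144, 127^16≡302, 127^32≡453, 127^64≡268, 127^128≡305
182 = 128 + 32 + 16 + 4 + 2, so 127^182 ≡ 305·453·302·589·503 ≡ 131 (mod 601)
253·131 = 33143 ≡ 88 (mod 601)
321 ≠ 88, so verification fails.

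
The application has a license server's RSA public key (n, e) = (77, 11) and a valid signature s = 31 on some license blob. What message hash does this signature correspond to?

s^2 ≡ 31^2 = 961 ≡ 37
s^4 ≡ 37^2 = 1369 ≡ 60
s^8 ≡ 60^2 = 3600 ≡ 58
11 = 8 + 2 + 1, so s^11 ≡ 58·37·31 ≡ 75 (mod 77)

75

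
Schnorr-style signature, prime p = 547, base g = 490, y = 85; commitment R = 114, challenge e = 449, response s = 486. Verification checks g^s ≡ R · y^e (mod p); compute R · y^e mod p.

29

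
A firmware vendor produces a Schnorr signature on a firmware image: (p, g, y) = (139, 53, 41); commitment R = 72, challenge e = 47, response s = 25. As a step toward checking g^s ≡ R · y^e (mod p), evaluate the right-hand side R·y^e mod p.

41^2 = 1681 ≡ 13
41^4 ≡ 13^2 = 169 ≡ 30
41^8 ≡ 30^2 = 900 ≡ 66
41^16 ≡ 66^2 = 4356 ≡ 47
41^32 ≡ 47^2 = 2209 ≡ 124
47 = 32 + 8 + 4 + 2 + 1, so 41^47 ≡ 124·66·30·13·41 ≡ 54 (mod 139)
R · y^e ≡ 72·54 = 3888 ≡ 135 (mod 139)

135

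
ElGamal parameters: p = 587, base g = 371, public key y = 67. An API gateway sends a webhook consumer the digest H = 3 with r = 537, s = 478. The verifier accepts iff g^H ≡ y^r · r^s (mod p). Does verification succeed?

passes

Left side g^H mod p:
371^2 = 137641 ≡ 283
3 = 2 + 1, so 371^3 ≡ 283·371 ≡ 507 (mod 587)
Right side y^r · r^s mod p:
67^2 = 4489 ≡ 380
67^4 ≡ 380^2 = 144400 ≡ 585
67^8 ≡ 585^2 = 342225 ≡ 4
67^16 ≡ 4^2 = 16
67^32 ≡ 16^2 = 256
67^64 ≡ 256^2 = 65536 ≡ 379
67^128 ≡ 379^2 = 143641 ≡ 413
67^256 ≡ 413^2 = 170569 ≡ 339
67^512 ≡ 339^2 = 114921 ≡ 456
537 = 512 + 16 + 8 + 1, so 67^537 ≡ 456·16·4·67 ≡ 31 (mod 587)
537^2 = 288369 ≡ 152
537^4 ≡ 152^2 = 23104 ≡ 211
537^8 ≡ 211^2 = 44521 ≡ 496
537^16 ≡ 496^2 = 246016 ≡ 63
537^32 ≡ 63^2 = 3969 ≡ 447
537^64 ≡ 447^2 = 199809 ≡ 229
537^128 ≡ 229^2 = 52441 ≡ 198
537^256 ≡ 198^2 = 39204 ≡ 462
478 = 256 + 128 + 64 + 16 + 8 + 4 + 2, so 537^478 ≡ 462·198·229·63·496·211·152 ≡ 414 (mod 587)
31·414 = 12834 ≡ 507 (mod 587)
507 ≡ 507 (mod 587), so the signature is genuine.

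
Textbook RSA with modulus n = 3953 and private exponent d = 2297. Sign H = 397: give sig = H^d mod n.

260

Squares mod 3953: H^1≡397, H^2≡3442, H^4≡223, H^8≡2293, H^16≡359, H^32≡2385, H^64≡3811, H^128≡399, H^256≡1081, H^512≡2426, H^1024≡3412, H^2048≡159
2297 = 2048 + 128 + 64 + 32 + 16 + 8 + 1, so H^2297 ≡ 159·399·3811·2385·359·2293·397 ≡ 260 (mod 3953)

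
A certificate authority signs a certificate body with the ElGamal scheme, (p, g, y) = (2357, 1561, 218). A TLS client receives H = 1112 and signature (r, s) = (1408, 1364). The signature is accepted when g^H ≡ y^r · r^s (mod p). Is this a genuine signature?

Left side g^H mod p:
1561^2 = 2436721 ≡ 1940
1561^4 ≡ 1940^2 = 3763600 ≡ 1828
1561^8 ≡ 1828^2 = 3341584 ≡ 1715
1561^16 ≡ 1715^2 = 2941225 ≡ 2046
1561^32 ≡ 2046^2 = 4186116 ≡ 84
1561^64 ≡ 84^2 = 7056 ≡ 2342
1561^128 ≡ 2342^2 = 5484964 ≡ 225
1561^256 ≡ 225^2 = 50625 ≡ 1128
1561^512 ≡ 1128^2 = 1272384 ≡ 1961
1561^1024 ≡ 1961^2 = 3845521 ≡ 1254
1112 = 1024 + 64 + 16 + 8, so 1561^1112 ≡ 1254·2342·2046·1715 ≡ 1580 (mod 2357)
Right side y^r · r^s mod p:
218^2 = 47524 ≡ 384
218^4 ≡ 384^2 = 147456 ≡ 1322
218^8 ≡ 1322^2 = 1747684 ≡ 1147
218^16 ≡ 1147^2 = 1315609 ≡ 403
218^32 ≡ 403^2 = 162409 ≡ 2133
218^64 ≡ 2133^2 = 4549689 ≡ 679
218^128 ≡ 679^2 = 461041 ≡ 1426
218^256 ≡ 1426^2 = 2033476 ≡ 1742
218^512 ≡ 1742^2 = 3034564 ≡ 1105
218^1024 ≡ 1105^2 = 1221025 ≡ 99
1408 = 1024 + 256 + 128, so 218^1408 ≡ 99·1742·1426 ≡ 442 (mod 2357)
1408^2 = 1982464 ≡ 227
1408^4 ≡ 227^2 = 51529 ≡ 2032
1408^8 ≡ 2032^2 = 4129024 ≡ 1917
1408^16 ≡ 1917^2 = 3674889 ≡ 326
1408^32 ≡ 326^2 = 106276 ≡ 211
1408^64 ≡ 211^2 = 44521 ≡ 2095
1408^128 ≡ 2095^2 = 4389025 ≡ 291
1408^256 ≡ 291^2 = 84681 ≡ 2186
1408^512 ≡ 2186^2 = 4778596 ≡ 957
1408^1024 ≡ 957^2 = 915849 ≡ 1333
1364 = 1024 + 256 + 64 + 16 + 4, so 1408^1364 ≡ 1333·2186·2095·326·2032 ≡ 1710 (mod 2357)
442·1710 = 755820 ≡ 1580 (mod 2357)
1580 ≡ 1580 (mod 2357), so the signature is genuine.

genuine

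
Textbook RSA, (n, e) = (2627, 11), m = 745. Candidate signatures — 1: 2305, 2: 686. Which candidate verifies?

2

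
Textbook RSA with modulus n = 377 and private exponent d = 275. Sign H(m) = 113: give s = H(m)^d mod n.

Squares mod 377: (H(m))^1≡113, (H(m))^2≡328, (H(m))^4≡139, (H(m))^8≡94, (H(m))^16≡165, (H(m))^32≡81, (H(m))^64≡152, (H(m))^128≡107, (H(m))^256≡139
275 = 256 + 16 + 2 + 1, so (H(m))^275 ≡ 139·165·328·113 ≡ 224 (mod 377)

224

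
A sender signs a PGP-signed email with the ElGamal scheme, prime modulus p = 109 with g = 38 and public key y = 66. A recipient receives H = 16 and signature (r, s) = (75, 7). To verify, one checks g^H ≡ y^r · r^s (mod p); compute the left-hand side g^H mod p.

Squares mod 109: 38^1≡38, 38^2≡27, 38^4≡75, 38^8≡66, 38^16≡105
38^16 ≡ 105 (mod 109)

105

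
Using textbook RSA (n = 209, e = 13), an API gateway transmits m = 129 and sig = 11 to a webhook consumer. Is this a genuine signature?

forged

Squares mod 209: sig^1≡11, sig^2≡121, sig^4≡11, sig^8≡121
13 = 8 + 4 + 1, so sig^13 ≡ 121·11·11 ≡ 11 (mod 209)
The recovered value 11 does not match the digest 129.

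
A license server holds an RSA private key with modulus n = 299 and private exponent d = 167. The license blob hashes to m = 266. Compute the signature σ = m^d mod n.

284

Squares mod 299: m^1≡266, m^2≡192, m^4≡87, m^8≡94, m^16≡165, m^32≡16, m^64≡256, m^128≡55
167 = 128 + 32 + 4 + 2 + 1, so m^167 ≡ 55·16·87·192·266 ≡ 284 (mod 299)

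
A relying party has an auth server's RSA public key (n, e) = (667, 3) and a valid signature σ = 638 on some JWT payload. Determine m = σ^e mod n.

290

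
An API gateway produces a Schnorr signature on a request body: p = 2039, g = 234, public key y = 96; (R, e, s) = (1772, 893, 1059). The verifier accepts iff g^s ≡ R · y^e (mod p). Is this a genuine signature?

genuine

g^s mod p:
Squares mod 2039: 234^1≡234, 234^2≡1742, 234^4≡532, 234^8≡1642, 234^16≡606, 234^32≡216, 234^64≡1798, 234^128≡989, 234^256≡1440, 234^512≡1976, 234^1024≡1930
1059 = 1024 + 32 + 2 + 1, so 234^1059 ≡ 1930·216·1742·234 ≡ 114 (mod 2039)
R · y^e mod p:
Squares mod 2039: 96^1≡96, 96^2≡1060, 96^4≡111, 96^8≡87, 96^16≡1452, 96^32≡2017, 96^64≡484, 96^128≡1810, 96^256≡1466, 96^512≡50
893 = 512 + 256 + 64 + 32 + 16 + 8 + 4 + 1, so 96^893 ≡ 50·1466·484·2017·1452·87·111·96 ≡ 1420 (mod 2039)
1772·1420 = 2516240 ≡ 114 (mod 2039)
114 ≡ 114 (mod 2039); signature holds.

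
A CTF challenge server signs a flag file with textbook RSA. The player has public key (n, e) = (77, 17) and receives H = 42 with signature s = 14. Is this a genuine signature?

Squares mod 77: s^1≡14, s^2≡42, s^4≡70, s^8≡49, s^16≡14
17 = 16 + 1, so s^17 ≡ 14·14 ≡ 42 (mod 77)
Since 42 equals the digest 42, verification succeeds.

genuine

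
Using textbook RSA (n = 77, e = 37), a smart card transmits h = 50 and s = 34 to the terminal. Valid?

s^37 mod 77 = 34
34 ≠ 50, so verification fails.

no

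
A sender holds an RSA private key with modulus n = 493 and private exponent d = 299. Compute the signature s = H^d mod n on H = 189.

280

H^2 ≡ 189^2 = 35721 ≡ 225
H^4 ≡ 225^2 = 50625 ≡ 339
H^8 ≡ 339^2 = 114921 ≡ 52
H^16 ≡ 52^2 = 2704 ≡ 239
H^32 ≡ 239^2 = 57121 ≡ 426
H^64 ≡ 426^2 = 181476 ≡ 52
H^128 ≡ 52^2 = 2704 ≡ 239
H^256 ≡ 239^2 = 57121 ≡ 426
299 = 256 + 32 + 8 + 2 + 1, so H^299 ≡ 426·426·52·225·189 ≡ 280 (mod 493)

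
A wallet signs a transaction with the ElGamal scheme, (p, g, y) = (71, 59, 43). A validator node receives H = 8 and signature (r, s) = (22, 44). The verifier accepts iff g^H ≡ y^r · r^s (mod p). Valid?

Left side g^H mod p:
Squares mod 71: 59^1≡59, 59^2≡2, 59^4≡4, 59^8≡16
59^8 ≡ 16 (mod 71)
Right side y^r · r^s mod p:
Squares mod 71: 43^1≡43, 43^2≡3, 43^4≡9, 43^8≡10, 43^16≡29
22 = 16 + 4 + 2, so 43^22 ≡ 29·9·3 ≡ 2 (mod 71)
Squares mod 71: 22^1≡22, 22^2≡58, 22^4≡27, 22^8≡19, 22^16≡6, 22^32≡36
44 = 32 + 8 + 4, so 22^44 ≡ 36·19·27 ≡ 8 (mod 71)
2·8 = 16 ≡ 16 (mod 71)
16 ≡ 16 (mod 71), so the signature is genuine.

yes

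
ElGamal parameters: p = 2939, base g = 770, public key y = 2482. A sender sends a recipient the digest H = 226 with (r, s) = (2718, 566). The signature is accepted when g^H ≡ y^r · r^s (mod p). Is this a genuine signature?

genuine

Left side g^H mod p:
Squares mod 2939: 770^1≡770, 770^2≡2161, 770^4≡2789, 770^8≡1927, 770^16≡1372, 770^32≡1424, 770^64≡2805, 770^128≡322
226 = 128 + 64 + 32 + 2, so 770^226 ≡ 322·2805·1424·2161 ≡ 2248 (mod 2939)
Right side y^r · r^s mod p:
Squares mod 2939: 2482^1≡2482, 2482^2≡180, 2482^4≡71, 2482^8≡2102, 2482^16≡1087, 2482^32≡91, 2482^64≡2403, 2482^128≡2213, 2482^256≡995, 2482^512≡2521, 2482^1024≡1323, 2482^2048≡1624
2718 = 2048 + 512 + 128 + 16 + 8 + 4 + 2, so 2482^2718 ≡ 1624·2521·2213·1087·2102·71·180 ≡ 2402 (mod 2939)
Squares mod 2939: 2718^1≡2718, 2718^2≡1817, 2718^4≡992, 2718^8≡2438, 2718^16≡1186, 2718^32≡1754, 2718^64≡2322, 2718^128≡1558, 2718^256≡2689, 2718^512≡781
566 = 512 + 32 + 16 + 4 + 2, so 2718^566 ≡ 781·1754·1186·992·1817 ≡ 2289 (mod 2939)
2402·2289 = 5498178 ≡ 2248 (mod 2939)
2248 ≡ 2248 (mod 2939), so the signature is genuine.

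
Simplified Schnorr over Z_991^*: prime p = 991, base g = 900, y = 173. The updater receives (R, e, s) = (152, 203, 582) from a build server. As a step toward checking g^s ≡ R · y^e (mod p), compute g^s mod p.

900^2 = 810000 ≡ 353
900^4 ≡ 353^2 = 124609 ≡ 734
900^8 ≡ 734^2 = 538756 ≡ 643
900^16 ≡ 643^2 = 413449 ≡ 202
900^32 ≡ 202^2 = 40804 ≡ 173
900^64 ≡ 173^2 = 29929 ≡ 199
900^128 ≡ 199^2 = 39601 ≡ 952
900^256 ≡ 952^2 = 906304 ≡ 530
900^512 ≡ 530^2 = 280900 ≡ 447
582 = 512 + 64 + 4 + 2, so 900^582 ≡ 447·199·734·353 ≡ 141 (mod 991)

141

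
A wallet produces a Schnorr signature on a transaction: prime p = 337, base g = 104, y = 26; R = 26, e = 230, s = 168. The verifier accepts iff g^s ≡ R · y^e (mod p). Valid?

yes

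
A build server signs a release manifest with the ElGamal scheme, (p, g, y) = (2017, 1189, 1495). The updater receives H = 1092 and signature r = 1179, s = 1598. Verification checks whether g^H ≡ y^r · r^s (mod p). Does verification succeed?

fails

Left side g^H mod p:
1189^2 = 1413721 ≡ 1821
1189^4 ≡ 1821^2 = 3316041 ≡ 93
1189^8 ≡ 93^2 = 8649 ≡ 581
1189^16 ≡ 581^2 = 337561 ≡ 722
1189^32 ≡ 722^2 = 521284 ≡ 898
1189^64 ≡ 898^2 = 806404 ≡ 1621
1189^128 ≡ 1621^2 = 2627641 ≡ 1507
1189^256 ≡ 1507^2 = 2271049 ≡ 1924
1189^512 ≡ 1924^2 = 3701776 ≡ 581
1189^1024 ≡ 581^2 = 337561 ≡ 722
1092 = 1024 + 64 + 4, so 1189^1092 ≡ 722·1621·93 ≡ 295 (mod 2017)
Right side y^r · r^s mod p:
1495^2 = 2235025 ≡ 189
1495^4 ≡ 189^2 = 35721 ≡ 1432
1495^8 ≡ 1432^2 = 2050624 ≡ 1352
1495^16 ≡ 1352^2 = 1827904 ≡ 502
1495^32 ≡ 502^2 = 252004 ≡ 1896
1495^64 ≡ 1896^2 = 3594816 ≡ 522
1495^128 ≡ 522^2 = 272484 ≡ 189
1495^256 ≡ 189^2 = 35721 ≡ 1432
1495^512 ≡ 1432^2 = 2050624 ≡ 1352
1495^1024 ≡ 1352^2 = 1827904 ≡ 502
1179 = 1024 + 128 + 16 + 8 + 2 + 1, so 1495^1179 ≡ 502·189·502·1352·189·1495 ≡ 817 (mod 2017)
1179^2 = 1390041 ≡ 328
1179^4 ≡ 328^2 = 107584 ≡ 683
1179^8 ≡ 683^2 = 466489 ≡ 562
1179^16 ≡ 562^2 = 315844 ≡ 1192
1179^32 ≡ 1192^2 = 1420864 ≡ 896
1179^64 ≡ 896^2 = 802816 ≡ 50
1179^128 ≡ 50^2 = 2500 ≡ 483
1179^256 ≡ 483^2 = 233289 ≡ 1334
1179^512 ≡ 1334^2 = 1779556 ≡ 562
1179^1024 ≡ 562^2 = 315844 ≡ 1192
1598 = 1024 + 512 + 32 + 16 + 8 + 4 + 2, so 1179^1598 ≡ 1192·562·896·1192·562·683·328 ≡ 384 (mod 2017)
817·384 = 313728 ≡ 1093 (mod 2017)
295 ≠ 1093, so verification fails.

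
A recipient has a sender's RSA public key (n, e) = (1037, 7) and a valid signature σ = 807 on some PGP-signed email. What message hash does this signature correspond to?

746

σ^2 ≡ 807^2 = 651249 ≡ 13
σ^4 ≡ 13^2 = 169
7 = 4 + 2 + 1, so σ^7 ≡ 169·13·807 ≡ 746 (mod 1037)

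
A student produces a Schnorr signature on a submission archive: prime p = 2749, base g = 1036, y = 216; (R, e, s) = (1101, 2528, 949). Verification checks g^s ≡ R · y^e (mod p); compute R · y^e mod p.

216^2 = 46656 ≡ 2672
216^4 ≡ 2672^2 = 7139584 ≡ 431
216^8 ≡ 431^2 = 185761 ≡ 1578
216^16 ≡ 1578^2 = 2490084 ≡ 2239
216^32 ≡ 2239^2 = 5013121 ≡ 1694
216^64 ≡ 1694^2 = 2869636 ≡ 2429
216^128 ≡ 2429^2 = 5900041 ≡ 687
216^256 ≡ 687^2 = 471969 ≡ 1890
216^512 ≡ 1890^2 = 3572100 ≡ 1149
216^1024 ≡ 1149^2 = 1320201 ≡ 681
216^2048 ≡ 681^2 = 463761 ≡ 1929
2528 = 2048 + 256 + 128 + 64 + 32, so 216^2528 ≡ 1929·1890·687·2429·1694 ≡ 1323 (mod 2749)
R · y^e ≡ 1101·1323 = 1456623 ≡ 2402 (mod 2749)

2402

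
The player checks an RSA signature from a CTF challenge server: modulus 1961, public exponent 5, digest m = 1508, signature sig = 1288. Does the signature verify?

verifies

Squares mod 1961: sig^1≡1288, sig^2≡1899, sig^4≡1883
5 = 4 + 1, so sig^5 ≡ 1883·1288 ≡ 1508 (mod 1961)
1508 = m, so the signature checks out.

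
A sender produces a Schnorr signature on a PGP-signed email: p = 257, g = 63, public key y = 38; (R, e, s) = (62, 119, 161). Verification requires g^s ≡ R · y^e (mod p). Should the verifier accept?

reject

g^s mod p:
Squares mod 257: 63^1≡63, 63^2≡114, 63^4≡146, 63^8≡242, 63^16≡225, 63^32≡253, 63^64≡16, 63^128≡256
161 = 128 + 32 + 1, so 63^161 ≡ 256·253·63 ≡ 252 (mod 257)
R · y^e mod p:
Squares mod 257: 38^1≡38, 38^2≡159, 38^4≡95, 38^8≡30, 38^16≡129, 38^32≡193, 38^64≡241
119 = 64 + 32 + 16 + 4 + 2 + 1, so 38^119 ≡ 241·193·129·95·159·38 ≡ 39 (mod 257)
62·39 = 2418 ≡ 105 (mod 257)
252 ≠ 105; the check fails.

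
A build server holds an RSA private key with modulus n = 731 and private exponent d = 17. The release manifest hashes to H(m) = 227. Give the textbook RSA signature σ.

(H(m))^2 ≡ 227^2 = 51529 ≡ 359
(H(m))^4 ≡ 359^2 = 128881 ≡ 225
(H(m))^8 ≡ 225^2 = 50625 ≡ 186
(H(m))^16 ≡ 186^2 = 34596 ≡ 239
17 = 16 + 1, so (H(m))^17 ≡ 239·227 ≡ 159 (mod 731)

159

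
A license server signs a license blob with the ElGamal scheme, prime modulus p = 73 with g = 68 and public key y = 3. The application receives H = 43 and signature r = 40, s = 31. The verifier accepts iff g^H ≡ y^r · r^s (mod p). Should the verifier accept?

Left side g^H mod p:
68^43 mod 73 = 15
Right side y^r · r^s mod p:
3^40 mod 73 = 8
40^31 mod 73 = 11
8·11 = 88 ≡ 15 (mod 73)
15 ≡ 15 (mod 73), so the signature is genuine.

accept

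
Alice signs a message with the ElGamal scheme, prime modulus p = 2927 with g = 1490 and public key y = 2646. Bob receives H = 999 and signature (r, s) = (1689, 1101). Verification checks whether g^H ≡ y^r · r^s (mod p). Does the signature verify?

verifies

Left side g^H mod p:
Squares mod 2927: 1490^1≡1490, 1490^2≡1434, 1490^4≡1602, 1490^8≡2352, 1490^16≡2801, 1490^32≡1241, 1490^64≡479, 1490^128≡1135, 1490^256≡345, 1490^512≡1945
999 = 512 + 256 + 128 + 64 + 32 + 4 + 2 + 1, so 1490^999 ≡ 1945·345·1135·479·1241·1602·1434·1490 ≡ 2732 (mod 2927)
Right side y^r · r^s mod p:
Squares mod 2927: 2646^1≡2646, 2646^2≡2859, 2646^4≡1697, 2646^8≡2568, 2646^16≡93, 2646^32≡2795, 2646^64≡2789, 2646^128≡1482, 2646^256≡1074, 2646^512≡238, 2646^1024≡1031
1689 = 1024 + 512 + 128 + 16 + 8 + 1, so 2646^1689 ≡ 1031·238·1482·93·2568·2646 ≡ 2682 (mod 2927)
Squares mod 2927: 1689^1≡1689, 1689^2≡1823, 1689^4≡1184, 1689^8≡2750, 1689^16≡2059, 1689^32≡1185, 1689^64≡2192, 1689^128≡1657, 1689^256≡123, 1689^512≡494, 1689^1024≡1095
1101 = 1024 + 64 + 8 + 4 + 1, so 1689^1101 ≡ 1095·2192·2750·1184·1689 ≡ 180 (mod 2927)
2682·180 = 482760 ≡ 2732 (mod 2927)
2732 ≡ 2732 (mod 2927), so the signature is genuine.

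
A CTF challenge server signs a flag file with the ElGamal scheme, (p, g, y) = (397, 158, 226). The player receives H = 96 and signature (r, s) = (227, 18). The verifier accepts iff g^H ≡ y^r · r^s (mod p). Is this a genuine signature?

Left side g^H mod p:
158^2 = 24964 ≡ 350
158^4 ≡ 350^2 = 122500 ≡ 224
158^8 ≡ 224^2 = 50176 ≡ 154
158^16 ≡ 154^2 = 23716 ≡ 293
158^32 ≡ 293^2 = 85849 ≡ 97
158^64 ≡ 97^2 = 9409 ≡ 278
96 = 64 + 32, so 158^96 ≡ 278·97 ≡ 367 (mod 397)
Right side y^r · r^s mod p:
226^2 = 51076 ≡ 260
226^4 ≡ 260^2 = 67600 ≡ 110
226^8 ≡ 110^2 = 12100 ≡ 190
226^16 ≡ 190^2 = 36100 ≡ 370
226^32 ≡ 370^2 = 136900 ≡ 332
226^64 ≡ 332^2 = 110224 ≡ 255
226^128 ≡ 255^2 = 65025 ≡ 314
227 = 128 + 64 + 32 + 2 + 1, so 226^227 ≡ 314·255·332·260·226 ≡ 83 (mod 397)
227^2 = 51529 ≡ 316
227^4 ≡ 316^2 = 99856 ≡ 209
227^8 ≡ 209^2 = 43681 ≡ 11
227^16 ≡ 11^2 = 121
18 = 16 + 2, so 227^18 ≡ 121·316 ≡ 124 (mod 397)
83·124 = 10292 ≡ 367 (mod 397)
367 ≡ 367 (mod 397), so the signature is genuine.

genuine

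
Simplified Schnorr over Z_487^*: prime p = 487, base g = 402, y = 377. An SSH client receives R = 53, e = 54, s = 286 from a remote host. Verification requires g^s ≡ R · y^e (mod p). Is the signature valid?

valid

g^s mod p:
402^2 = 161604 ≡ 407
402^4 ≡ 407^2 = 165649 ≡ 69
402^8 ≡ 69^2 = 4761 ≡ 378
402^16 ≡ 378^2 = 142884 ≡ 193
402^32 ≡ 193^2 = 37249 ≡ 237
402^64 ≡ 237^2 = 56169 ≡ 164
402^128 ≡ 164^2 = 26896 ≡ 111
402^256 ≡ 111^2 = 12321 ≡ 146
286 = 256 + 16 + 8 + 4 + 2, so 402^286 ≡ 146·193·378·69·407 ≡ 91 (mod 487)
R · y^e mod p:
377^2 = 142129 ≡ 412
377^4 ≡ 412^2 = 169744 ≡ 268
377^8 ≡ 268^2 = 71824 ≡ 235
377^16 ≡ 235^2 = 55225 ≡ 194
377^32 ≡ 194^2 = 37636 ≡ 137
54 = 32 + 16 + 4 + 2, so 377^54 ≡ 137·194·268·412 ≡ 259 (mod 487)
53·259 = 13727 ≡ 91 (mod 487)
91 ≡ 91 (mod 487); signature holds.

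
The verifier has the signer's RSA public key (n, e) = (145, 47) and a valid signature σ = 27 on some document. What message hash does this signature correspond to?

σ^47 mod 145 = 3

3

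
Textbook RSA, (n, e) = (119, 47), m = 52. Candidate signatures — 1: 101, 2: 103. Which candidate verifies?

2

Candidate 1: 101^47 mod 119 = 33
Candidate 2: 103^47 mod 119 = 52
  → matches m = 52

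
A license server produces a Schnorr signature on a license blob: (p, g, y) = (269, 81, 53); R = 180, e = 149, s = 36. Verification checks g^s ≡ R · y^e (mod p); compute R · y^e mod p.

131

53^149 mod 269 = 62
R · y^e ≡ 180·62 = 11160 ≡ 131 (mod 269)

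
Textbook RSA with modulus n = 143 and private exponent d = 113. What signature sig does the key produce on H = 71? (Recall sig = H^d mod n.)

H^2 ≡ 71^2 = 5041 ≡ 36
H^4 ≡ 36^2 = 1296 ≡ 9
H^8 ≡ 9^2 = 81
H^16 ≡ 81^2 = 6561 ≡ 126
H^32 ≡ 126^2 = 15876 ≡ 3
H^64 ≡ 3^2 = 9
113 = 64 + 32 + 16 + 1, so H^113 ≡ 9·3·126·71 ≡ 15 (mod 143)

15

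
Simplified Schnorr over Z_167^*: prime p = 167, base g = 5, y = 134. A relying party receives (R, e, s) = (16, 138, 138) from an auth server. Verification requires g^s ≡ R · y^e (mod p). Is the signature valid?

g^s mod p:
Squares mod 167: 5^1≡5, 5^2≡25, 5^4≡124, 5^8≡12, 5^16≡144, 5^32≡28, 5^64≡116, 5^128≡96
138 = 128 + 8 + 2, so 5^138 ≡ 96·12·25 ≡ 76 (mod 167)
R · y^e mod p:
Squares mod 167: 134^1≡134, 134^2≡87, 134^4≡54, 134^8≡77, 134^16≡84, 134^32≡42, 134^64≡94, 134^128≡152
138 = 128 + 8 + 2, so 134^138 ≡ 152·77·87 ≡ 49 (mod 167)
16·49 = 784 ≡ 116 (mod 167)
76 ≠ 116; the check fails.

invalid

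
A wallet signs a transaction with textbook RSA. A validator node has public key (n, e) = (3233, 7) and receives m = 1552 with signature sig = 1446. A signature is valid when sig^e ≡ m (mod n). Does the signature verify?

sig^2 ≡ 1446^2 = 2090916 ≡ 2398
sig^4 ≡ 2398^2 = 5750404 ≡ 2130
7 = 4 + 2 + 1, so sig^7 ≡ 2130·2398·1446 ≡ 307 (mod 3233)
307 ≠ 1552, so verification fails.

does not verify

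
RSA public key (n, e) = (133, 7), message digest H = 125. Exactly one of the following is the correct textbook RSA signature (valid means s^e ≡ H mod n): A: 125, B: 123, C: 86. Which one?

A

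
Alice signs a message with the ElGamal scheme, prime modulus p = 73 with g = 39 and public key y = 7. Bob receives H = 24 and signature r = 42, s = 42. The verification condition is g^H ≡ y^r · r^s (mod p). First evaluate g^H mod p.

Squares mod 73: 39^1≡39, 39^2≡61, 39^4≡71, 39^8≡4, 39^16≡16
24 = 16 + 8, so 39^24 ≡ 16·4 ≡ 64 (mod 73)

64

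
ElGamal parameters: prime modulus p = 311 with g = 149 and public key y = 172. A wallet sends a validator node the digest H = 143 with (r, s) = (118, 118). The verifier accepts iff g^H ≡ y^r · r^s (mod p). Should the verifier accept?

Left side g^H mod p:
Squares mod 311: 149^1≡149, 149^2≡120, 149^4≡94, 149^8≡128, 149^16≡212, 149^32≡160, 149^64≡98, 149^128≡274
143 = 128 + 8 + 4 + 2 + 1, so 149^143 ≡ 274·128·94·120·149 ≡ 202 (mod 311)
Right side y^r · r^s mod p:
Squares mod 311: 172^1≡172, 172^2≡39, 172^4≡277, 172^8≡223, 172^16≡280, 172^32≡28, 172^64≡162
118 = 64 + 32 + 16 + 4 + 2, so 172^118 ≡ 162·28·280·277·39 ≡ 187 (mod 311)
Squares mod 311: 118^1≡118, 118^2≡240, 118^4≡65, 118^8≡182, 118^16≡158, 118^32≡84, 118^64≡214
118 = 64 + 32 + 16 + 4 + 2, so 118^118 ≡ 214·84·158·65·240 ≡ 25 (mod 311)
187·25 = 4675 ≡ 10 (mod 311)
202 ≠ 10, so verification fails.

reject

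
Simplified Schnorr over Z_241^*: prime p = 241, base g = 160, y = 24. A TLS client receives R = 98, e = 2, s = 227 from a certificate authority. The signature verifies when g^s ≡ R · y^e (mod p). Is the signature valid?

g^s mod p:
160^2 = 25600 ≡ 54
160^4 ≡ 54^2 = 2916 ≡ 24
160^8 ≡ 24^2 = 576 ≡ 94
160^16 ≡ 94^2 = 8836 ≡ 160
160^32 ≡ 160^2 = 25600 ≡ 54
160^64 ≡ 54^2 = 2916 ≡ 24
160^128 ≡ 24^2 = 576 ≡ 94
227 = 128 + 64 + 32 + 2 + 1, so 160^227 ≡ 94·24·54·54·160 ≡ 54 (mod 241)
R · y^e mod p:
24^2 = 576 ≡ 94
98·94 = 9212 ≡ 54 (mod 241)
54 ≡ 54 (mod 241); signature holds.

valid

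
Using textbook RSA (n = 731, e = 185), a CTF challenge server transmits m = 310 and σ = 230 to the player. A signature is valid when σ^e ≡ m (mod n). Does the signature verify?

Squares mod 731: σ^1≡230, σ^2≡268, σ^4≡186, σ^8≡239, σ^16≡103, σ^32≡375, σ^64≡273, σ^128≡698
185 = 128 + 32 + 16 + 8 + 1, so σ^185 ≡ 698·375·103·239·230 ≡ 298 (mod 731)
The recovered value 298 does not match the digest 310.

does not verify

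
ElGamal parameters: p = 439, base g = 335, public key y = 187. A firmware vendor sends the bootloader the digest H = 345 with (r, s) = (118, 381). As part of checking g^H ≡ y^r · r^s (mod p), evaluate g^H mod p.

403

Squares mod 439: 335^1≡335, 335^2≡280, 335^4≡258, 335^8≡275, 335^16≡117, 335^32≡80, 335^64≡254, 335^128≡422, 335^256≡289
345 = 256 + 64 + 16 + 8 + 1, so 335^345 ≡ 289·254·117·275·335 ≡ 403 (mod 439)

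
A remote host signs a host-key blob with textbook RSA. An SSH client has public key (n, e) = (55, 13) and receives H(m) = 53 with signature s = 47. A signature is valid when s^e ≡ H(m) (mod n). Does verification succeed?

Squares mod 55: s^1≡47, s^2≡9, s^4≡26, s^8≡16
13 = 8 + 4 + 1, so s^13 ≡ 16·26·47 ≡ 27 (mod 55)
27 ≠ 53, so verification fails.

fails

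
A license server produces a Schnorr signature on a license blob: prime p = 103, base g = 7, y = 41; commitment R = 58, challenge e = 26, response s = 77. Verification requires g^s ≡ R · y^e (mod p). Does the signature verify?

verifies

g^s mod p:
7^2 = 49
7^4 ≡ 49^2 = 2401 ≡ 32
7^8 ≡ 32^2 = 1024 ≡ 97
7^16 ≡ 97^2 = 9409 ≡ 36
7^32 ≡ 36^2 = 1296 ≡ 60
7^64 ≡ 60^2 = 3600 ≡ 98
77 = 64 + 8 + 4 + 1, so 7^77 ≡ 98·97·32·7 ≡ 25 (mod 103)
R · y^e mod p:
41^2 = 1681 ≡ 33
41^4 ≡ 33^2 = 1089 ≡ 59
41^8 ≡ 59^2 = 3481 ≡ 82
41^16 ≡ 82^2 = 6724 ≡ 29
26 = 16 + 8 + 2, so 41^26 ≡ 29·82·33 ≡ 91 (mod 103)
58·91 = 5278 ≡ 25 (mod 103)
25 ≡ 25 (mod 103); signature holds.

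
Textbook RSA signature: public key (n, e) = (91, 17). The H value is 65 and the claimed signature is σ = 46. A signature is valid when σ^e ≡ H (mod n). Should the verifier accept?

reject

σ^2 ≡ 46^2 = 2116 ≡ 23
σ^4 ≡ 23^2 = 529 ≡ 74
σ^8 ≡ 74^2 = 5476 ≡ 16
σ^16 ≡ 16^2 = 256 ≡ 74
17 = 16 + 1, so σ^17 ≡ 74·46 ≡ 37 (mod 91)
σ^17 mod 91 = 37, but H = 65.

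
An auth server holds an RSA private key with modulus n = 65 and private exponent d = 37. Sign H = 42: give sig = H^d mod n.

42

Squares mod 65: H^1≡42, H^2≡9, H^4≡16, H^8≡61, H^16≡16, H^32≡61
37 = 32 + 4 + 1, so H^37 ≡ 61·16·42 ≡ 42 (mod 65)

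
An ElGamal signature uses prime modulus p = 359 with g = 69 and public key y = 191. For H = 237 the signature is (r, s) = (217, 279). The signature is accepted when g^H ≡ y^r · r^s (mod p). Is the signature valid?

invalid

Left side g^H mod p:
69^2 = 4761 ≡ 94
69^4 ≡ 94^2 = 8836 ≡ 220
69^8 ≡ 220^2 = 48400 ≡ 294
69^16 ≡ 294^2 = 86436 ≡ 276
69^32 ≡ 276^2 = 76176 ≡ 68
69^64 ≡ 68^2 = 4624 ≡ 316
69^128 ≡ 316^2 = 99856 ≡ 54
237 = 128 + 64 + 32 + 8 + 4 + 1, so 69^237 ≡ 54·316·68·294·220·69 ≡ 18 (mod 359)
Right side y^r · r^s mod p:
191^2 = 36481 ≡ 222
191^4 ≡ 222^2 = 49284 ≡ 101
191^8 ≡ 101^2 = 10201 ≡ 149
191^16 ≡ 149^2 = 22201 ≡ 302
191^32 ≡ 302^2 = 91204 ≡ 18
191^64 ≡ 18^2 = 324
191^128 ≡ 324^2 = 104976 ≡ 148
217 = 128 + 64 + 16 + 8 + 1, so 191^217 ≡ 148·324·302·149·191 ≡ 80 (mod 359)
217^2 = 47089 ≡ 60
217^4 ≡ 60^2 = 3600 ≡ 10
217^8 ≡ 10^2 = 100
217^16 ≡ 100^2 = 10000 ≡ 307
217^32 ≡ 307^2 = 94249 ≡ 191
217^64 ≡ 191^2 = 36481 ≡ 222
217^128 ≡ 222^2 = 49284 ≡ 101
217^256 ≡ 101^2 = 10201 ≡ 149
279 = 256 + 16 + 4 + 2 + 1, so 217^279 ≡ 149·307·10·60·217 ≡ 41 (mod 359)
80·41 = 3280 ≡ 49 (mod 359)
18 ≠ 49, so verification fails.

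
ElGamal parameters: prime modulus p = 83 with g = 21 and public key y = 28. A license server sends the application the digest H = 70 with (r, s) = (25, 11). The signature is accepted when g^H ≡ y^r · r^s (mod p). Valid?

yes

Left side g^H mod p:
Squares mod 83: 21^1≡21, 21^2≡26, 21^4≡12, 21^8≡61, 21^16≡69, 21^32≡30, 21^64≡70
70 = 64 + 4 + 2, so 21^70 ≡ 70·12·26 ≡ 11 (mod 83)
Right side y^r · r^s mod p:
Squares mod 83: 28^1≡28, 28^2≡37, 28^4≡41, 28^8≡21, 28^16≡26
25 = 16 + 8 + 1, so 28^25 ≡ 26·21·28 ≡ 16 (mod 83)
Squares mod 83: 25^1≡25, 25^2≡44, 25^4≡27, 25^8≡65
11 = 8 + 2 + 1, so 25^11 ≡ 65·44·25 ≡ 37 (mod 83)
16·37 = 592 ≡ 11 (mod 83)
11 ≡ 11 (mod 83), so the signature is genuine.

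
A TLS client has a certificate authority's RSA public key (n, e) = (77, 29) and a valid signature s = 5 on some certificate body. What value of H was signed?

s^2 ≡ 5^2 = 25
s^4 ≡ 25^2 = 625 ≡ 9
s^8 ≡ 9^2 = 81 ≡ 4
s^16 ≡ 4^2 = 16
29 = 16 + 8 + 4 + 1, so s^29 ≡ 16·4·9·5 ≡ 31 (mod 77)

31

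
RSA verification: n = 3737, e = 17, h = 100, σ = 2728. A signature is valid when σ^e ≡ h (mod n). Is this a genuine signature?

σ^2 ≡ 2728^2 = 7441984 ≡ 1617
σ^4 ≡ 1617^2 = 2614689 ≡ 2526
σ^8 ≡ 2526^2 = 6380676 ≡ 1617
σ^16 ≡ 1617^2 = 2614689 ≡ 2526
17 = 16 + 1, so σ^17 ≡ 2526·2728 ≡ 3637 (mod 3737)
The recovered value 3637 does not match the digest 100.

forged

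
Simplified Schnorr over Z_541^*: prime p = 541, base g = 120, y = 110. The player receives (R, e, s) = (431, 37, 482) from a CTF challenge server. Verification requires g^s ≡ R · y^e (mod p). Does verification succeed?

passes

g^s mod p:
Squares mod 541: 120^1≡120, 120^2≡334, 120^4≡110, 120^8≡198, 120^16≡252, 120^32≡207, 120^64≡110, 120^128≡198, 120^256≡252
482 = 256 + 128 + 64 + 32 + 2, so 120^482 ≡ 252·198·110·207·334 ≡ 334 (mod 541)
R · y^e mod p:
Squares mod 541: 110^1≡110, 110^2≡198, 110^4≡252, 110^8≡207, 110^16≡110, 110^32≡198
37 = 32 + 4 + 1, so 110^37 ≡ 198·252·110 ≡ 115 (mod 541)
431·115 = 49565 ≡ 334 (mod 541)
334 ≡ 334 (mod 541); signature holds.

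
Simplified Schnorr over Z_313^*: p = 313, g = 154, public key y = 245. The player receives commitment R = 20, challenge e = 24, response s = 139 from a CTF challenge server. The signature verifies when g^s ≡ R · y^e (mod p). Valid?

g^s mod p:
Squares mod 313: 154^1≡154, 154^2≡241, 154^4≡176, 154^8≡302, 154^16≡121, 154^32≡243, 154^64≡205, 154^128≡83
139 = 128 + 8 + 2 + 1, so 154^139 ≡ 83·302·241·154 ≡ 298 (mod 313)
R · y^e mod p:
Squares mod 313: 245^1≡245, 245^2≡242, 245^4≡33, 245^8≡150, 245^16≡277
24 = 16 + 8, so 245^24 ≡ 277·150 ≡ 234 (mod 313)
20·234 = 4680 ≡ 298 (mod 313)
298 ≡ 298 (mod 313); signature holds.

yes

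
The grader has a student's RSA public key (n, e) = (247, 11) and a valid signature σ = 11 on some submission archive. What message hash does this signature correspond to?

45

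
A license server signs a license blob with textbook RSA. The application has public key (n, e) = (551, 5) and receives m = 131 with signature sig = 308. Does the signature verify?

Squares mod 551: sig^1≡308, sig^2≡92, sig^4≡199
5 = 4 + 1, so sig^5 ≡ 199·308 ≡ 131 (mod 551)
Since 131 equals the digest 131, verification succeeds.

verifies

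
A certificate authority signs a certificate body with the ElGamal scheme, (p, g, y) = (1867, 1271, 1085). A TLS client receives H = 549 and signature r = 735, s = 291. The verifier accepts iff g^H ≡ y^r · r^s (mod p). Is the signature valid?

Left side g^H mod p:
Squares mod 1867: 1271^1≡1271, 1271^2≡486, 1271^4≡954, 1271^8≡887, 1271^16≡762, 1271^32≡7, 1271^64≡49, 1271^128≡534, 1271^256≡1372, 1271^512≡448
549 = 512 + 32 + 4 + 1, so 1271^549 ≡ 448·7·954·1271 ≡ 793 (mod 1867)
Right side y^r · r^s mod p:
Squares mod 1867: 1085^1≡1085, 1085^2≡1015, 1085^4≡1508, 1085^8≡58, 1085^16≡1497, 1085^32≡609, 1085^64≡1215, 1085^128≡1295, 1085^256≡459, 1085^512≡1577
735 = 512 + 128 + 64 + 16 + 8 + 4 + 2 + 1, so 1085^735 ≡ 1577·1295·1215·1497·58·1508·1015·1085 ≡ 870 (mod 1867)
Squares mod 1867: 735^1≡735, 735^2≡662, 735^4≡1366, 735^8≡823, 735^16≡1475, 735^32≡570, 735^64≡42, 735^128≡1764, 735^256≡1274
291 = 256 + 32 + 2 + 1, so 735^291 ≡ 1274·570·662·735 ≡ 1634 (mod 1867)
870·1634 = 1421580 ≡ 793 (mod 1867)
793 ≡ 793 (mod 1867), so the signature is genuine.

valid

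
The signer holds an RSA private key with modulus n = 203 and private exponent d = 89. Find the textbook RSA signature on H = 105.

Squares mod 203: H^1≡105, H^2≡63, H^4≡112, H^8≡161, H^16≡140, H^32≡112, H^64≡161
89 = 64 + 16 + 8 + 1, so H^89 ≡ 161·140·161·105 ≡ 189 (mod 203)

189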